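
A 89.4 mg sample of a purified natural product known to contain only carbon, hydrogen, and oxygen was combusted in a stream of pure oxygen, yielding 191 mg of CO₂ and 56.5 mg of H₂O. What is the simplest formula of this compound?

mol C = 0.191 g CO₂ ÷ 44.009 g/mol = 0.004340 mol
mol H = 2 × 0.0565 g H₂O ÷ 18.015 g/mol = 0.006273 mol
mass O = 0.0894 − (0.05213 + 0.006323) = 0.03095 g → mol O = 0.03095 ÷ 15.999 = 0.001934 mol
Divide by the smallest (0.001934 mol): C 2.244, H 3.243, O 1.000
Multiplying each by 4 gives whole numbers: C 8.97, H 12.97, O 4.00

C9H13O4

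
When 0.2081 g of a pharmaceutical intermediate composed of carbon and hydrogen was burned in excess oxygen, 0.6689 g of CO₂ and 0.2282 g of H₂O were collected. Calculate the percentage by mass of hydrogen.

mol C = 0.6689 g CO₂ ÷ 44.009 g/mol = 0.015199 mol
mol H = 2 × 0.2282 g H₂O ÷ 18.015 g/mol = 0.025334 mol
mass % H = 0.025537 g ÷ 0.2081 g × 100%

12.27%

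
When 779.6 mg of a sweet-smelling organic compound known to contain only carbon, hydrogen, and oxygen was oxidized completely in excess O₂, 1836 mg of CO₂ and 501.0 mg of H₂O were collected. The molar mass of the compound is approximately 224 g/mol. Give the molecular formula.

mol C = 1.836 g CO₂ ÷ 44.009 g/mol = 0.041719 mol
mol H = 2 × 0.5010 g H₂O ÷ 18.015 g/mol = 0.055620 mol
mass O = 0.7796 − (0.50108 + 0.056065) = 0.22245 g → mol O = 0.22245 ÷ 15.999 = 0.013904 mol
Divide by the smallest (0.013904 mol): C 3.000, H 4.000, O 1.000
Empirical formula: C3H4O
Empirical-formula mass = 56.06 g/mol; 224 ÷ 56.06 ≈ 4, so the molecular formula is C12H16O4.

C12H16O4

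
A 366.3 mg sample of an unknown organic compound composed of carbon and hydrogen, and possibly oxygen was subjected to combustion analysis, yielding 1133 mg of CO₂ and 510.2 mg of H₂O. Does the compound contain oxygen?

mol C = 1.133 g CO₂ ÷ 44.009 g/mol = 0.025745 mol
mol H = 2 × 0.5102 g H₂O ÷ 18.015 g/mol = 0.056642 mol
C and H together account for 0.36631 g — essentially the entire 0.3663 g sample — so the compound contains no oxygen.

no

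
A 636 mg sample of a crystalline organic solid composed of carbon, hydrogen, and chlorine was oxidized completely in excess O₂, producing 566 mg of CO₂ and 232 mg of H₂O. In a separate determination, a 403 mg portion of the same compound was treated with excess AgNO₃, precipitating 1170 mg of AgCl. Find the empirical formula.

mol C = 0.566 g CO₂ ÷ 44.009 g/mol = 0.01286 mol
mol H = 2 × 0.232 g H₂O ÷ 18.015 g/mol = 0.02576 mol
From the AgCl data: mol Cl per gram of compound = (1.17 ÷ 143.318) ÷ 0.403 = 0.02026 mol/g, so in the 0.636 g combustion sample mol Cl = 0.01288 mol
Divide by the smallest (0.01286 mol): C 1.000, H 2.003, Cl 1.002

CH2Cl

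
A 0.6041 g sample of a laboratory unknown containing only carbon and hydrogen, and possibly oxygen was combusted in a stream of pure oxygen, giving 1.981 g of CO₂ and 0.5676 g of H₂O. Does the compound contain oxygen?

mol C = 1.981 g CO₂ ÷ 44.009 g/mol = 0.045014 mol
mol H = 2 × 0.5676 g H₂O ÷ 18.015 g/mol = 0.063014 mol
C and H together account for 0.60418 g — essentially the entire 0.6041 g sample — so the compound contains no oxygen.

no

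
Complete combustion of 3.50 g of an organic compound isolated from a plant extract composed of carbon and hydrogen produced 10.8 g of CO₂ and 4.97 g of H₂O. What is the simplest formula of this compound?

mol C = 10.8 g CO₂ ÷ 44.009 g/mol = 0.2454 mol
mol H = 2 × 4.97 g H₂O ÷ 18.015 g/mol = 0.5518 mol
Divide by the smallest (0.2454 mol): C 1.000, H 2.248
Multiplying each by 4 gives whole numbers: C 4.00, H 8.99

C4H9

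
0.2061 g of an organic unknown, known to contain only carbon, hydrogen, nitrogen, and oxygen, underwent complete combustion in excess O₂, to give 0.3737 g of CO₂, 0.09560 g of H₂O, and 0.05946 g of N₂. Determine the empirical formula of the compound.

C4H5N2O

mol C = 0.3737 g CO₂ ÷ 44.009 g/mol = 0.0084914 mol
mol H = 2 × 0.09560 g H₂O ÷ 18.015 g/mol = 0.010613 mol
mol N = 2 × 0.05946 g N₂ ÷ 28.014 g/mol = 0.0042450 mol
mass O = 0.2061 − (0.10199 + 0.010698 + 0.059460) = 0.033951 g → mol O = 0.033951 ÷ 15.999 = 0.0021221 mol
Divide by the smallest (0.0021221 mol): C 4.001, H 5.001, N 2.000, O 1.000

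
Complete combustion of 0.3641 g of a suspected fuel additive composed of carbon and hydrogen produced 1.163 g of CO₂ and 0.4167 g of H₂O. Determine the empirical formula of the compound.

mol C = 1.163 g CO₂ ÷ 44.009 g/mol = 0.026426 mol
mol H = 2 × 0.4167 g H₂O ÷ 18.015 g/mol = 0.046261 mol
Divide by the smallest (0.026426 mol): C 1.000, H 1.751
Multiplying each by 4 gives whole numbers: C 4.00, H 7.00

C4H7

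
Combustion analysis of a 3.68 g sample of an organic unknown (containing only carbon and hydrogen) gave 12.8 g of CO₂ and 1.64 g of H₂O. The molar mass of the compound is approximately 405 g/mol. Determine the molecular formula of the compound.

C32H20

mol C = 12.8 g CO₂ ÷ 44.009 g/mol = 0.2908 mol
mol H = 2 × 1.64 g H₂O ÷ 18.015 g/mol = 0.1821 mol
Divide by the smallest (0.1821 mol): C 1.597, H 1.000
Multiplying each by 5 gives whole numbers: C 7.99, H 5.00
Empirical formula: C8H5
Empirical-formula mass = 101.13 g/mol; 405 ÷ 101.13 ≈ 4, so the molecular formula is C32H20.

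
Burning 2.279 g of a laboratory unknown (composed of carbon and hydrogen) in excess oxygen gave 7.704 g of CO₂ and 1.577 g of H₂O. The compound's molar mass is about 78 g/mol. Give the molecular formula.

C6H6

mol C = 7.704 g CO₂ ÷ 44.009 g/mol = 0.17506 mol
mol H = 2 × 1.577 g H₂O ÷ 18.015 g/mol = 0.17508 mol
Divide by the smallest (0.17506 mol): C 1.000, H 1.000
Empirical formula: CH
Empirical-formula mass = 13.02 g/mol; 78 ÷ 13.02 ≈ 6, so the molecular formula is C6H6.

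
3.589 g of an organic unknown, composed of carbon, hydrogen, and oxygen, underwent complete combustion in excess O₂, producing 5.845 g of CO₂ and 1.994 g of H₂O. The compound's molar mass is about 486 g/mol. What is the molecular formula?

mol C = 5.845 g CO₂ ÷ 44.009 g/mol = 0.13281 mol
mol H = 2 × 1.994 g H₂O ÷ 18.015 g/mol = 0.22137 mol
mass O = 3.589 − (1.5952 + 0.22314) = 1.7706 g → mol O = 1.7706 ÷ 15.999 = 0.11067 mol
Divide by the smallest (0.11067 mol): C 1.200, H 2.000, O 1.000
Multiplying each by 5 gives whole numbers: C 6.00, H 10.00, O 5.00
Empirical formula: C6H10O5
Empirical-formula mass = 162.14 g/mol; 486 ÷ 162.14 ≈ 3, so the molecular formula is C18H30O15.

C18H30O15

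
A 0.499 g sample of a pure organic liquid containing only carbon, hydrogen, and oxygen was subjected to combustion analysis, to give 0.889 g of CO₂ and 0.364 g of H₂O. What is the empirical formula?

mol C = 0.889 g CO₂ ÷ 44.009 g/mol = 0.02020 mol
mol H = 2 × 0.364 g H₂O ÷ 18.015 g/mol = 0.04041 mol
mass O = 0.499 − (0.2426 + 0.04073) = 0.2156 g → mol O = 0.2156 ÷ 15.999 = 0.01348 mol
Divide by the smallest (0.01348 mol): C 1.499, H 2.998, O 1.000
Multiplying each by 2 gives whole numbers: C 3.00, H 6.00, O 2.00

C3H6O2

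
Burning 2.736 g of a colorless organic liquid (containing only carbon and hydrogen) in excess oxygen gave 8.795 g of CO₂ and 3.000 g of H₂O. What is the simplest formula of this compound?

C3H5

mol C = 8.795 g CO₂ ÷ 44.009 g/mol = 0.19985 mol
mol H = 2 × 3.000 g H₂O ÷ 18.015 g/mol = 0.33306 mol
Divide by the smallest (0.19985 mol): C 1.000, H 1.667
Multiplying each by 3 gives whole numbers: C 3.00, H 5.00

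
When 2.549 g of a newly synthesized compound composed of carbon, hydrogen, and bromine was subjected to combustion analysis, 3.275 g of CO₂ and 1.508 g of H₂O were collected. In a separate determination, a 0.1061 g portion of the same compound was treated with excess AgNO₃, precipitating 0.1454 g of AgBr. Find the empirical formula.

C4H9Br

mol C = 3.275 g CO₂ ÷ 44.009 g/mol = 0.074417 mol
mol H = 2 × 1.508 g H₂O ÷ 18.015 g/mol = 0.16742 mol
From the AgBr data: mol Br per gram of compound = (0.1454 ÷ 187.772) ÷ 0.1061 = 0.0072982 mol/g, so in the 2.549 g combustion sample mol Br = 0.018603 mol
Divide by the smallest (0.018603 mol): C 4.000, H 8.999, Br 1.000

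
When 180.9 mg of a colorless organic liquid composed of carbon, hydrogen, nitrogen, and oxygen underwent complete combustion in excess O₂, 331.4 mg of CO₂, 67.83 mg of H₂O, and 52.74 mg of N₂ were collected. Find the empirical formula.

mol C = 0.3314 g CO₂ ÷ 44.009 g/mol = 0.0075303 mol
mol H = 2 × 0.06783 g H₂O ÷ 18.015 g/mol = 0.0075304 mol
mol N = 2 × 0.05274 g N₂ ÷ 28.014 g/mol = 0.0037653 mol
mass O = 0.1809 − (0.090446 + 0.0075906 + 0.052740) = 0.030123 g → mol O = 0.030123 ÷ 15.999 = 0.0018828 mol
Divide by the smallest (0.0018828 mol): C 3.999, H 4.000, N 2.000, O 1.000

C4H4N2O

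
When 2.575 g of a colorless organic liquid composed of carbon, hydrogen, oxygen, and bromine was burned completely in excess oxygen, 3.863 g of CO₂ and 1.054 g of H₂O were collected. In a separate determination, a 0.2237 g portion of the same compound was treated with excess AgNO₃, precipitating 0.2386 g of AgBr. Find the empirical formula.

mol C = 3.863 g CO₂ ÷ 44.009 g/mol = 0.087778 mol
mol H = 2 × 1.054 g H₂O ÷ 18.015 g/mol = 0.11701 mol
From the AgBr data: mol Br per gram of compound = (0.2386 ÷ 187.772) ÷ 0.2237 = 0.0056803 mol/g, so in the 2.575 g combustion sample mol Br = 0.014627 mol
mass O = 2.575 − (1.0543 + 0.11795 + 1.1687) = 0.23401 g → mol O = 0.23401 ÷ 15.999 = 0.014627 mol
Divide by the smallest (0.014627 mol): C 6.001, H 8.000, Br 1.000, O 1.000

C6H8BrO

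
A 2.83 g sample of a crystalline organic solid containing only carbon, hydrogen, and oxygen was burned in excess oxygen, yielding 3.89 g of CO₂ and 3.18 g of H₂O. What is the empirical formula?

mol C = 3.89 g CO₂ ÷ 44.009 g/mol = 0.08839 mol
mol H = 2 × 3.18 g H₂O ÷ 18.015 g/mol = 0.3530 mol
mass O = 2.83 − (1.062 + 0.3559) = 1.412 g → mol O = 1.412 ÷ 15.999 = 0.08829 mol
Divide by the smallest (0.08829 mol): C 1.001, H 3.999, O 1.000

CH4O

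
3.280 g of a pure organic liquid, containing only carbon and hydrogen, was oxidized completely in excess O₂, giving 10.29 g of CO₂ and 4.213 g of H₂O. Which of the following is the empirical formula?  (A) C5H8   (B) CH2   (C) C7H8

(B) CH2

mol C = 10.29 g CO₂ ÷ 44.009 g/mol = 0.23382 mol
mol H = 2 × 4.213 g H₂O ÷ 18.015 g/mol = 0.46772 mol
Divide by the smallest (0.23382 mol): C 1.000, H 2.000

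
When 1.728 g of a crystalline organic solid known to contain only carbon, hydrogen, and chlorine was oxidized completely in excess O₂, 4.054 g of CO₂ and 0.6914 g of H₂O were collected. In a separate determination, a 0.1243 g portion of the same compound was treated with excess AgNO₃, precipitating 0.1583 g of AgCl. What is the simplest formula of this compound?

mol C = 4.054 g CO₂ ÷ 44.009 g/mol = 0.092118 mol
mol H = 2 × 0.6914 g H₂O ÷ 18.015 g/mol = 0.076758 mol
From the AgCl data: mol Cl per gram of compound = (0.1583 ÷ 143.318) ÷ 0.1243 = 0.0088861 mol/g, so in the 1.728 g combustion sample mol Cl = 0.015355 mol
Divide by the smallest (0.015355 mol): C 5.999, H 4.999, Cl 1.000

C6H5Cl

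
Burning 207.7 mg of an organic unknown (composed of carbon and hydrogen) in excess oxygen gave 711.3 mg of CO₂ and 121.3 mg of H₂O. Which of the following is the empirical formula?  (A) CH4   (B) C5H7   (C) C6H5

mol C = 0.7113 g CO₂ ÷ 44.009 g/mol = 0.016163 mol
mol H = 2 × 0.1213 g H₂O ÷ 18.015 g/mol = 0.013467 mol
Divide by the smallest (0.013467 mol): C 1.200, H 1.000
Multiplying each by 5 gives whole numbers: C 6.00, H 5.00

(C) C6H5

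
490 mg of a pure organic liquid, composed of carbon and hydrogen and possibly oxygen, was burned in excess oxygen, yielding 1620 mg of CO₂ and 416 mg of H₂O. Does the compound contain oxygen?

no

mol C = 1.62 g CO₂ ÷ 44.009 g/mol = 0.03681 mol
mol H = 2 × 0.416 g H₂O ÷ 18.015 g/mol = 0.04618 mol
C and H together account for 0.4887 g — essentially the entire 0.490 g sample — so the compound contains no oxygen.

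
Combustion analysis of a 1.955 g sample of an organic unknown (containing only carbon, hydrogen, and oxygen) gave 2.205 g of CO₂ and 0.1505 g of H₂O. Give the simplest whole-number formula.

C3HO5

mol C = 2.205 g CO₂ ÷ 44.009 g/mol = 0.050103 mol
mol H = 2 × 0.1505 g H₂O ÷ 18.015 g/mol = 0.016708 mol
mass O = 1.955 − (0.60179 + 0.016842) = 1.3364 g → mol O = 1.3364 ÷ 15.999 = 0.083528 mol
Divide by the smallest (0.016708 mol): C 2.999, H 1.000, O 4.999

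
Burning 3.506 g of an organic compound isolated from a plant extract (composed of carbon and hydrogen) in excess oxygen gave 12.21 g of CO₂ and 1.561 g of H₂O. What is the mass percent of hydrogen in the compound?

mol C = 12.21 g CO₂ ÷ 44.009 g/mol = 0.27744 mol
mol H = 2 × 1.561 g H₂O ÷ 18.015 g/mol = 0.17330 mol
mass % H = 0.17469 g ÷ 3.506 g × 100%

4.98%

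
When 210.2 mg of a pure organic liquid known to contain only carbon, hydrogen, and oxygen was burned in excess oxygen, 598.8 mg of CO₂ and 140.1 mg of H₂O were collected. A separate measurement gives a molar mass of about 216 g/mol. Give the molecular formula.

mol C = 0.5988 g CO₂ ÷ 44.009 g/mol = 0.013606 mol
mol H = 2 × 0.1401 g H₂O ÷ 18.015 g/mol = 0.015554 mol
mass O = 0.2102 − (0.16343 + 0.015678) = 0.031097 g → mol O = 0.031097 ÷ 15.999 = 0.0019437 mol
Divide by the smallest (0.0019437 mol): C 7.000, H 8.002, O 1.000
Empirical formula: C7H8O
Empirical-formula mass = 108.14 g/mol; 216 ÷ 108.14 ≈ 2, so the molecular formula is C14H16O2.

C14H16O2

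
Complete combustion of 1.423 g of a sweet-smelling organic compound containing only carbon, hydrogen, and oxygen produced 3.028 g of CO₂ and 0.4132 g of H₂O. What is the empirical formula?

mol C = 3.028 g CO₂ ÷ 44.009 g/mol = 0.068804 mol
mol H = 2 × 0.4132 g H₂O ÷ 18.015 g/mol = 0.045873 mol
mass O = 1.423 − (0.82641 + 0.046240) = 0.55035 g → mol O = 0.55035 ÷ 15.999 = 0.034399 mol
Divide by the smallest (0.034399 mol): C 2.000, H 1.334, O 1.000
Multiplying each by 3 gives whole numbers: C 6.00, H 4.00, O 3.00

C6H4O3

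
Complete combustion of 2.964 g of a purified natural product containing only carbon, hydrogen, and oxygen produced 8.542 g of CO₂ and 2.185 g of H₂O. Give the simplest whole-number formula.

mol C = 8.542 g CO₂ ÷ 44.009 g/mol = 0.19410 mol
mol H = 2 × 2.185 g H₂O ÷ 18.015 g/mol = 0.24258 mol
mass O = 2.964 − (2.3313 + 0.24452) = 0.38819 g → mol O = 0.38819 ÷ 15.999 = 0.024263 mol
Divide by the smallest (0.024263 mol): C 8.000, H 9.998, O 1.000

C8H10O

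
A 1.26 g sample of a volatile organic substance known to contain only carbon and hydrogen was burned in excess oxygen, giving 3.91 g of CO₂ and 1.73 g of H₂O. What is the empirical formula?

mol C = 3.91 g CO₂ ÷ 44.009 g/mol = 0.08885 mol
mol H = 2 × 1.73 g H₂O ÷ 18.015 g/mol = 0.1921 mol
Divide by the smallest (0.08885 mol): C 1.000, H 2.162
Multiplying each by 6 gives whole numbers: C 6.00, H 12.97

C6H13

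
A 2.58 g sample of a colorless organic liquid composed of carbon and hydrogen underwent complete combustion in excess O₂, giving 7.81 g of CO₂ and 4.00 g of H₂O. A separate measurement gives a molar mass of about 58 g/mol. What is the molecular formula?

mol C = 7.81 g CO₂ ÷ 44.009 g/mol = 0.1775 mol
mol H = 2 × 4.00 g H₂O ÷ 18.015 g/mol = 0.4441 mol
Divide by the smallest (0.1775 mol): C 1.000, H 2.502
Multiplying each by 2 gives whole numbers: C 2.00, H 5.00
Empirical formula: C2H5
Empirical-formula mass = 29.06 g/mol; 58 ÷ 29.06 ≈ 2, so the molecular formula is C4H10.

C4H10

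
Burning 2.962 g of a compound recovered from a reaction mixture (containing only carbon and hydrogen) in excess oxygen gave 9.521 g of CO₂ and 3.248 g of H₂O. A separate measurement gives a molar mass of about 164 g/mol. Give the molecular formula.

C12H20

mol C = 9.521 g CO₂ ÷ 44.009 g/mol = 0.21634 mol
mol H = 2 × 3.248 g H₂O ÷ 18.015 g/mol = 0.36059 mol
Divide by the smallest (0.21634 mol): C 1.000, H 1.667
Multiplying each by 3 gives whole numbers: C 3.00, H 5.00
Empirical formula: C3H5
Empirical-formula mass = 41.07 g/mol; 164 ÷ 41.07 ≈ 4, so the molecular formula is C12H20.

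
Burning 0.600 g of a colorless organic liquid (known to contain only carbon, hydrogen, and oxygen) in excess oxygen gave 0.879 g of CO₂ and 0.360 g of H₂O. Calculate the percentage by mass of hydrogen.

mol C = 0.879 g CO₂ ÷ 44.009 g/mol = 0.01997 mol
mol H = 2 × 0.360 g H₂O ÷ 18.015 g/mol = 0.03997 mol
mass O = 0.600 − (0.2399 + 0.04029) = 0.3198 g → mol O = 0.3198 ÷ 15.999 = 0.01999 mol
mass % H = 0.04029 g ÷ 0.600 g × 100%

6.7%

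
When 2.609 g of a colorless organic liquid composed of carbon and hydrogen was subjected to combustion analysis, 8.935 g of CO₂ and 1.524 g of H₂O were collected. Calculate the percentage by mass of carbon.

93.47%

mol C = 8.935 g CO₂ ÷ 44.009 g/mol = 0.20303 mol
mol H = 2 × 1.524 g H₂O ÷ 18.015 g/mol = 0.16919 mol
mass % C = 2.4386 g ÷ 2.609 g × 100%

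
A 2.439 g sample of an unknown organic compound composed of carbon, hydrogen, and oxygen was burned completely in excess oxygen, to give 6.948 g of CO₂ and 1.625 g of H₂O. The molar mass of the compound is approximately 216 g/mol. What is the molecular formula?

mol C = 6.948 g CO₂ ÷ 44.009 g/mol = 0.15788 mol
mol H = 2 × 1.625 g H₂O ÷ 18.015 g/mol = 0.18041 mol
mass O = 2.439 − (1.8963 + 0.18185) = 0.36089 g → mol O = 0.36089 ÷ 15.999 = 0.022557 mol
Divide by the smallest (0.022557 mol): C 6.999, H 7.998, O 1.000
Empirical formula: C7H8O
Empirical-formula mass = 108.14 g/mol; 216 ÷ 108.14 ≈ 2, so the molecular formula is C14H16O2.

C14H16O2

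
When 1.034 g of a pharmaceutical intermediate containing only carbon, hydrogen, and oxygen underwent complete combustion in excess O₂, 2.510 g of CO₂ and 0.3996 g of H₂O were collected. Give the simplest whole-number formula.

C9H7O3

mol C = 2.510 g CO₂ ÷ 44.009 g/mol = 0.057034 mol
mol H = 2 × 0.3996 g H₂O ÷ 18.015 g/mol = 0.044363 mol
mass O = 1.034 − (0.68503 + 0.044718) = 0.30425 g → mol O = 0.30425 ÷ 15.999 = 0.019017 mol
Divide by the smallest (0.019017 mol): C 2.999, H 2.333, O 1.000
Multiplying each by 3 gives whole numbers: C 9.00, H 7.00, O 3.00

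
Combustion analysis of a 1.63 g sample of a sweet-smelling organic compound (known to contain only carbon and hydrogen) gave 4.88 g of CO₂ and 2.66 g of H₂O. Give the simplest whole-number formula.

mol C = 4.88 g CO₂ ÷ 44.009 g/mol = 0.1109 mol
mol H = 2 × 2.66 g H₂O ÷ 18.015 g/mol = 0.2953 mol
Divide by the smallest (0.1109 mol): C 1.000, H 2.663
Multiplying each by 3 gives whole numbers: C 3.00, H 7.99

C3H8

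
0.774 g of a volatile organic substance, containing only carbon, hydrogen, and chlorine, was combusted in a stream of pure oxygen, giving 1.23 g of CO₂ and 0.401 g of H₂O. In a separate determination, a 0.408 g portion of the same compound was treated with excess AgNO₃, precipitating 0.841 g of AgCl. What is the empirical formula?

mol C = 1.23 g CO₂ ÷ 44.009 g/mol = 0.02795 mol
mol H = 2 × 0.401 g H₂O ÷ 18.015 g/mol = 0.04452 mol
From the AgCl data: mol Cl per gram of compound = (0.841 ÷ 143.318) ÷ 0.408 = 0.01438 mol/g, so in the 0.774 g combustion sample mol Cl = 0.01113 mol
Divide by the smallest (0.01113 mol): C 2.511, H 3.999, Cl 1.000
Multiplying each by 2 gives whole numbers: C 5.02, H 8.00, Cl 2.00

C5H8Cl2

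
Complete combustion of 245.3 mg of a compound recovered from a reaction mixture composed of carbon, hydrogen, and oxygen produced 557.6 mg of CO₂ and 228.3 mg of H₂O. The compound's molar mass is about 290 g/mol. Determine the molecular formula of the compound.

C15H30O5

mol C = 0.5576 g CO₂ ÷ 44.009 g/mol = 0.012670 mol
mol H = 2 × 0.2283 g H₂O ÷ 18.015 g/mol = 0.025346 mol
mass O = 0.2453 − (0.15218 + 0.025548) = 0.067571 g → mol O = 0.067571 ÷ 15.999 = 0.0042234 mol
Divide by the smallest (0.0042234 mol): C 3.000, H 6.001, O 1.000
Empirical formula: C3H6O
Empirical-formula mass = 58.08 g/mol; 290 ÷ 58.08 ≈ 5, so the molecular formula is C15H30O5.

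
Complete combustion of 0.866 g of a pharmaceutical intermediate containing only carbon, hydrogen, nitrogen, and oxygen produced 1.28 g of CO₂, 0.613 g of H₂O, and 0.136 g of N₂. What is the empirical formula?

C3H7NO2

mol C = 1.28 g CO₂ ÷ 44.009 g/mol = 0.02908 mol
mol H = 2 × 0.613 g H₂O ÷ 18.015 g/mol = 0.06805 mol
mol N = 2 × 0.136 g N₂ ÷ 28.014 g/mol = 0.009709 mol
mass O = 0.866 − (0.3493 + 0.06860 + 0.1360) = 0.3121 g → mol O = 0.3121 ÷ 15.999 = 0.01951 mol
Divide by the smallest (0.009709 mol): C 2.996, H 7.009, N 1.000, O 2.009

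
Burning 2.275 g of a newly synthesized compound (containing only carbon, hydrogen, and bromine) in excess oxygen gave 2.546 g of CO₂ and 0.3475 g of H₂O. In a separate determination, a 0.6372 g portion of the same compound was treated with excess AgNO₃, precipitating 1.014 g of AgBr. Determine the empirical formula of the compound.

mol C = 2.546 g CO₂ ÷ 44.009 g/mol = 0.057852 mol
mol H = 2 × 0.3475 g H₂O ÷ 18.015 g/mol = 0.038579 mol
From the AgBr data: mol Br per gram of compound = (1.014 ÷ 187.772) ÷ 0.6372 = 0.0084748 mol/g, so in the 2.275 g combustion sample mol Br = 0.019280 mol
Divide by the smallest (0.019280 mol): C 3.001, H 2.001, Br 1.000

C3H2Br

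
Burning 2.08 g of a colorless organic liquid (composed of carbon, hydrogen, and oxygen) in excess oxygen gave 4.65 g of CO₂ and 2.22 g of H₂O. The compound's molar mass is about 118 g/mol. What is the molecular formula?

mol C = 4.65 g CO₂ ÷ 44.009 g/mol = 0.1057 mol
mol H = 2 × 2.22 g H₂O ÷ 18.015 g/mol = 0.2465 mol
mass O = 2.08 − (1.269 + 0.2484) = 0.5625 g → mol O = 0.5625 ÷ 15.999 = 0.03516 mol
Divide by the smallest (0.03516 mol): C 3.005, H 7.010, O 1.000
Empirical formula: C3H7O
Empirical-formula mass = 59.09 g/mol; 118 ÷ 59.09 ≈ 2, so the molecular formula is C6H14O2.

C6H14O2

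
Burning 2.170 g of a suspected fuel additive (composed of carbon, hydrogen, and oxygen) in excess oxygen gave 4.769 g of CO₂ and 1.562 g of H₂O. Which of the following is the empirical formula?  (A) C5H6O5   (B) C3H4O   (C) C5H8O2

mol C = 4.769 g CO₂ ÷ 44.009 g/mol = 0.10836 mol
mol H = 2 × 1.562 g H₂O ÷ 18.015 g/mol = 0.17341 mol
mass O = 2.170 − (1.3016 + 0.17480) = 0.69364 g → mol O = 0.69364 ÷ 15.999 = 0.043355 mol
Divide by the smallest (0.043355 mol): C 2.499, H 4.000, O 1.000
Multiplying each by 2 gives whole numbers: C 5.00, H 8.00, O 2.00

(C) C5H8O2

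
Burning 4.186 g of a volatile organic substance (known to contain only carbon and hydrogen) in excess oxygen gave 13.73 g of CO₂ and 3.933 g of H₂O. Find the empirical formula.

C5H7

mol C = 13.73 g CO₂ ÷ 44.009 g/mol = 0.31198 mol
mol H = 2 × 3.933 g H₂O ÷ 18.015 g/mol = 0.43664 mol
Divide by the smallest (0.31198 mol): C 1.000, H 1.400
Multiplying each by 5 gives whole numbers: C 5.00, H 7.00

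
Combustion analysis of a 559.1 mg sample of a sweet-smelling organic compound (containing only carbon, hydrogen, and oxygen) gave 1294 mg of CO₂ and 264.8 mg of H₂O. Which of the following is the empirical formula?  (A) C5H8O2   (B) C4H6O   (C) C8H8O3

(C) C8H8O3

mol C = 1.294 g CO₂ ÷ 44.009 g/mol = 0.029403 mol
mol H = 2 × 0.2648 g H₂O ÷ 18.015 g/mol = 0.029398 mol
mass O = 0.5591 − (0.35316 + 0.029633) = 0.17631 g → mol O = 0.17631 ÷ 15.999 = 0.011020 mol
Divide by the smallest (0.011020 mol): C 2.668, H 2.668, O 1.000
Multiplying each by 3 gives whole numbers: C 8.00, H 8.00, O 3.00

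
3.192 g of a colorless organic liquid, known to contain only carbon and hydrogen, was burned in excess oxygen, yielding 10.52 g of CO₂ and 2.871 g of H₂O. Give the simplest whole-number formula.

C3H4

mol C = 10.52 g CO₂ ÷ 44.009 g/mol = 0.23904 mol
mol H = 2 × 2.871 g H₂O ÷ 18.015 g/mol = 0.31873 mol
Divide by the smallest (0.23904 mol): C 1.000, H 1.333
Multiplying each by 3 gives whole numbers: C 3.00, H 4.00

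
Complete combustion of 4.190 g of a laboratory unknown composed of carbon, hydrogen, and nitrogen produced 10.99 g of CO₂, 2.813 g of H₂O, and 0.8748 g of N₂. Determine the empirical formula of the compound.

mol C = 10.99 g CO₂ ÷ 44.009 g/mol = 0.24972 mol
mol H = 2 × 2.813 g H₂O ÷ 18.015 g/mol = 0.31230 mol
mol N = 2 × 0.8748 g N₂ ÷ 28.014 g/mol = 0.062454 mol
Divide by the smallest (0.062454 mol): C 3.998, H 5.000, N 1.000

C4H5N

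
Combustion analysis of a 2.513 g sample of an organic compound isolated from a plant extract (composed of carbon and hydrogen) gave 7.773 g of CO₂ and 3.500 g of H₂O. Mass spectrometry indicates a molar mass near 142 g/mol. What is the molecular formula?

mol C = 7.773 g CO₂ ÷ 44.009 g/mol = 0.17662 mol
mol H = 2 × 3.500 g H₂O ÷ 18.015 g/mol = 0.38857 mol
Divide by the smallest (0.17662 mol): C 1.000, H 2.200
Multiplying each by 5 gives whole numbers: C 5.00, H 11.00
Empirical formula: C5H11
Empirical-formula mass = 71.14 g/mol; 142 ÷ 71.14 ≈ 2, so the molecular formula is C10H22.

C10H22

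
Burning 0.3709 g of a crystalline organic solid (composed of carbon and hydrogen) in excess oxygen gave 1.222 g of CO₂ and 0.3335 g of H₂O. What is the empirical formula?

mol C = 1.222 g CO₂ ÷ 44.009 g/mol = 0.027767 mol
mol H = 2 × 0.3335 g H₂O ÷ 18.015 g/mol = 0.037025 mol
Divide by the smallest (0.027767 mol): C 1.000, H 1.333
Multiplying each by 3 gives whole numbers: C 3.00, H 4.00

C3H4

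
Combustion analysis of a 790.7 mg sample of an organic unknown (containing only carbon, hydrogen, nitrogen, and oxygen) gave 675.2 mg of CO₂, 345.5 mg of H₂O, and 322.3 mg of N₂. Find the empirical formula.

C2H5N3O2

mol C = 0.6752 g CO₂ ÷ 44.009 g/mol = 0.015342 mol
mol H = 2 × 0.3455 g H₂O ÷ 18.015 g/mol = 0.038357 mol
mol N = 2 × 0.3223 g N₂ ÷ 28.014 g/mol = 0.023010 mol
mass O = 0.7907 − (0.18428 + 0.038664 + 0.32230) = 0.24546 g → mol O = 0.24546 ÷ 15.999 = 0.015342 mol
Divide by the smallest (0.015342 mol): C 1.000, H 2.500, N 1.500, O 1.000
Multiplying each by 2 gives whole numbers: C 2.00, H 5.00, N 3.00, O 2.00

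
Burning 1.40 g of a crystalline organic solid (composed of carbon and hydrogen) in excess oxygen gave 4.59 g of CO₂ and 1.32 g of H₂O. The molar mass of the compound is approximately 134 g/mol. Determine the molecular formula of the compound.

mol C = 4.59 g CO₂ ÷ 44.009 g/mol = 0.1043 mol
mol H = 2 × 1.32 g H₂O ÷ 18.015 g/mol = 0.1465 mol
Divide by the smallest (0.1043 mol): C 1.000, H 1.405
Multiplying each by 5 gives whole numbers: C 5.00, H 7.03
Empirical formula: C5H7
Empirical-formula mass = 67.11 g/mol; 134 ÷ 67.11 ≈ 2, so the molecular formula is C10H14.

C10H14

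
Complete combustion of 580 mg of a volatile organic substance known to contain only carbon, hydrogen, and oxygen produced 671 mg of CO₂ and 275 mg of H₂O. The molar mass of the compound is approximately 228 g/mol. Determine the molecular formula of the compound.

C6H12O9

mol C = 0.671 g CO₂ ÷ 44.009 g/mol = 0.01525 mol
mol H = 2 × 0.275 g H₂O ÷ 18.015 g/mol = 0.03053 mol
mass O = 0.580 − (0.1831 + 0.03077) = 0.3661 g → mol O = 0.3661 ÷ 15.999 = 0.02288 mol
Divide by the smallest (0.01525 mol): C 1.000, H 2.002, O 1.501
Multiplying each by 2 gives whole numbers: C 2.00, H 4.00, O 3.00
Empirical formula: C2H4O3
Empirical-formula mass = 76.05 g/mol; 228 ÷ 76.05 ≈ 3, so the molecular formula is C6H12O9.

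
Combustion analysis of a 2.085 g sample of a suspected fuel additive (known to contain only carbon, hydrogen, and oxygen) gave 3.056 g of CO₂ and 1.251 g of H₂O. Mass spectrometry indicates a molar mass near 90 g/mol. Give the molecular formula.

C3H6O3

mol C = 3.056 g CO₂ ÷ 44.009 g/mol = 0.069440 mol
mol H = 2 × 1.251 g H₂O ÷ 18.015 g/mol = 0.13888 mol
mass O = 2.085 − (0.83405 + 0.14000) = 1.1110 g → mol O = 1.1110 ÷ 15.999 = 0.069439 mol
Divide by the smallest (0.069439 mol): C 1.000, H 2.000, O 1.000
Empirical formula: CH2O
Empirical-formula mass = 30.03 g/mol; 90 ÷ 30.03 ≈ 3, so the molecular formula is C3H6O3.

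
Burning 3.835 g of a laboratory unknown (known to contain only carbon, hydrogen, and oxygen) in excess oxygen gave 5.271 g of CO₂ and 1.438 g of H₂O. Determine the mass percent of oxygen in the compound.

58.29%

mol C = 5.271 g CO₂ ÷ 44.009 g/mol = 0.11977 mol
mol H = 2 × 1.438 g H₂O ÷ 18.015 g/mol = 0.15964 mol
mass O = 3.835 − (1.4386 + 0.16092) = 2.2355 g → mol O = 2.2355 ÷ 15.999 = 0.13973 mol
mass % O = 2.2355 g ÷ 3.835 g × 100%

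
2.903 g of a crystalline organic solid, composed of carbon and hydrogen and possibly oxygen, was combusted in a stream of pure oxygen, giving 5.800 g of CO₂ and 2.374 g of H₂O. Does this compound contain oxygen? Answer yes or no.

yes

mol C = 5.800 g CO₂ ÷ 44.009 g/mol = 0.13179 mol
mol H = 2 × 2.374 g H₂O ÷ 18.015 g/mol = 0.26356 mol
C and H account for only 1.8486 g of the 2.903 g sample; the remaining 1.0544 g must be oxygen.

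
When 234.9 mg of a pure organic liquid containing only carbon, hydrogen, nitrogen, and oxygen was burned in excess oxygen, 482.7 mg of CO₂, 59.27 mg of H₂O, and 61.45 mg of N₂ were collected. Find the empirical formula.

C5H3N2O

mol C = 0.4827 g CO₂ ÷ 44.009 g/mol = 0.010968 mol
mol H = 2 × 0.05927 g H₂O ÷ 18.015 g/mol = 0.0065801 mol
mol N = 2 × 0.06145 g N₂ ÷ 28.014 g/mol = 0.0043871 mol
mass O = 0.2349 − (0.13174 + 0.0066327 + 0.061450) = 0.035078 g → mol O = 0.035078 ÷ 15.999 = 0.0021925 mol
Divide by the smallest (0.0021925 mol): C 5.003, H 3.001, N 2.001, O 1.000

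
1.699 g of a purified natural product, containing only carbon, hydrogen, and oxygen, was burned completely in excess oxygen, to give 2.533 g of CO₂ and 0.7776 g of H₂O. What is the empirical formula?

mol C = 2.533 g CO₂ ÷ 44.009 g/mol = 0.057556 mol
mol H = 2 × 0.7776 g H₂O ÷ 18.015 g/mol = 0.086328 mol
mass O = 1.699 − (0.69131 + 0.087019) = 0.92067 g → mol O = 0.92067 ÷ 15.999 = 0.057546 mol
Divide by the smallest (0.057546 mol): C 1.000, H 1.500, O 1.000
Multiplying each by 2 gives whole numbers: C 2.00, H 3.00, O 2.00

C2H3O2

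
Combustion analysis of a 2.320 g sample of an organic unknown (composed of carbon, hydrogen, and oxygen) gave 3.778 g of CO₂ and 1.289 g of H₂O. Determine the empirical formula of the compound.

mol C = 3.778 g CO₂ ÷ 44.009 g/mol = 0.085846 mol
mol H = 2 × 1.289 g H₂O ÷ 18.015 g/mol = 0.14310 mol
mass O = 2.320 − (1.0311 + 0.14425) = 1.1447 g → mol O = 1.1447 ÷ 15.999 = 0.071545 mol
Divide by the smallest (0.071545 mol): C 1.200, H 2.000, O 1.000
Multiplying each by 5 gives whole numbers: C 6.00, H 10.00, O 5.00

C6H10O5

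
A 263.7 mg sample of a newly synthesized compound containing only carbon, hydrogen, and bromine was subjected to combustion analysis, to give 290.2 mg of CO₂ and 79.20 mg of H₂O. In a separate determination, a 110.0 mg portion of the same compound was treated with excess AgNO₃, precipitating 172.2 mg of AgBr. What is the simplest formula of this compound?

C3H4Br

mol C = 0.2902 g CO₂ ÷ 44.009 g/mol = 0.0065941 mol
mol H = 2 × 0.07920 g H₂O ÷ 18.015 g/mol = 0.0087927 mol
From the AgBr data: mol Br per gram of compound = (0.1722 ÷ 187.772) ÷ 0.1100 = 0.0083370 mol/g, so in the 0.2637 g combustion sample mol Br = 0.0021985 mol
Divide by the smallest (0.0021985 mol): C 2.999, H 3.999, Br 1.000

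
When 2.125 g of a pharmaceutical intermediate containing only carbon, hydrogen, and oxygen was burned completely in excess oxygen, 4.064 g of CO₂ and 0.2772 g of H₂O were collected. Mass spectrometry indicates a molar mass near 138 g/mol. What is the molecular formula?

C6H2O4

mol C = 4.064 g CO₂ ÷ 44.009 g/mol = 0.092345 mol
mol H = 2 × 0.2772 g H₂O ÷ 18.015 g/mol = 0.030774 mol
mass O = 2.125 − (1.1092 + 0.031021) = 0.98483 g → mol O = 0.98483 ÷ 15.999 = 0.061556 mol
Divide by the smallest (0.030774 mol): C 3.001, H 1.000, O 2.000
Empirical formula: C3HO2
Empirical-formula mass = 69.04 g/mol; 138 ÷ 69.04 ≈ 2, so the molecular formula is C6H2O4.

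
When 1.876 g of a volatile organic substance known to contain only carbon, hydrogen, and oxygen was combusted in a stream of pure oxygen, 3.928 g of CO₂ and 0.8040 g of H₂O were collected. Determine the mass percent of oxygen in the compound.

38.06%

mol C = 3.928 g CO₂ ÷ 44.009 g/mol = 0.089254 mol
mol H = 2 × 0.8040 g H₂O ÷ 18.015 g/mol = 0.089259 mol
mass O = 1.876 − (1.0720 + 0.089973) = 0.71399 g → mol O = 0.71399 ÷ 15.999 = 0.044627 mol
mass % O = 0.71399 g ÷ 1.876 g × 100%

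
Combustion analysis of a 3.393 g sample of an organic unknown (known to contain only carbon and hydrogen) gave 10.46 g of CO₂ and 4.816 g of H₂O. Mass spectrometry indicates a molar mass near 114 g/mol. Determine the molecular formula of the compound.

C8H18

mol C = 10.46 g CO₂ ÷ 44.009 g/mol = 0.23768 mol
mol H = 2 × 4.816 g H₂O ÷ 18.015 g/mol = 0.53467 mol
Divide by the smallest (0.23768 mol): C 1.000, H 2.250
Multiplying each by 4 gives whole numbers: C 4.00, H 9.00
Empirical formula: C4H9
Empirical-formula mass = 57.12 g/mol; 114 ÷ 57.12 ≈ 2, so the molecular formula is C8H18.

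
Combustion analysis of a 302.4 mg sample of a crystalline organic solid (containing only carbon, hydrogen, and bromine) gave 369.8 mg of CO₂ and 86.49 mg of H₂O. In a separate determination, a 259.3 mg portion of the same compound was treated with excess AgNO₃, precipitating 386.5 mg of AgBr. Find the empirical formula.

C7H8Br2

mol C = 0.3698 g CO₂ ÷ 44.009 g/mol = 0.0084028 mol
mol H = 2 × 0.08649 g H₂O ÷ 18.015 g/mol = 0.0096020 mol
From the AgBr data: mol Br per gram of compound = (0.3865 ÷ 187.772) ÷ 0.2593 = 0.0079381 mol/g, so in the 0.3024 g combustion sample mol Br = 0.0024005 mol
Divide by the smallest (0.0024005 mol): C 3.500, H 4.000, Br 1.000
Multiplying each by 2 gives whole numbers: C 7.00, H 8.00, Br 2.00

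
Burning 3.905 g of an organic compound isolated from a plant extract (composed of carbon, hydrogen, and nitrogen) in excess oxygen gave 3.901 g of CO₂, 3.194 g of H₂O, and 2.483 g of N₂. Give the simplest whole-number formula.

CH4N2

mol C = 3.901 g CO₂ ÷ 44.009 g/mol = 0.088641 mol
mol H = 2 × 3.194 g H₂O ÷ 18.015 g/mol = 0.35459 mol
mol N = 2 × 2.483 g N₂ ÷ 28.014 g/mol = 0.17727 mol
Divide by the smallest (0.088641 mol): C 1.000, H 4.000, N 2.000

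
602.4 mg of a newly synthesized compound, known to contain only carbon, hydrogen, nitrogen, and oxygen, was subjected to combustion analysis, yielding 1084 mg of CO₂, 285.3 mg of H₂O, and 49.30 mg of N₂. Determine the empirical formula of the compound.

C7H9NO4

mol C = 1.084 g CO₂ ÷ 44.009 g/mol = 0.024631 mol
mol H = 2 × 0.2853 g H₂O ÷ 18.015 g/mol = 0.031674 mol
mol N = 2 × 0.04930 g N₂ ÷ 28.014 g/mol = 0.0035197 mol
mass O = 0.6024 − (0.29585 + 0.031927 + 0.049300) = 0.22533 g → mol O = 0.22533 ÷ 15.999 = 0.014084 mol
Divide by the smallest (0.0035197 mol): C 6.998, H 8.999, N 1.000, O 4.001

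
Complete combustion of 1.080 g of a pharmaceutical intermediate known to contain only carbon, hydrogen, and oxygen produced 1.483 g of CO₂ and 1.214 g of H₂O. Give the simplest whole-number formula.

mol C = 1.483 g CO₂ ÷ 44.009 g/mol = 0.033698 mol
mol H = 2 × 1.214 g H₂O ÷ 18.015 g/mol = 0.13478 mol
mass O = 1.080 − (0.40474 + 0.13585) = 0.53940 g → mol O = 0.53940 ÷ 15.999 = 0.033715 mol
Divide by the smallest (0.033698 mol): C 1.000, H 4.000, O 1.001

CH4O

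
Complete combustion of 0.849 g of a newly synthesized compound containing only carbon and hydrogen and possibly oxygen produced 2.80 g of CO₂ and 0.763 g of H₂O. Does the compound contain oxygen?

no

mol C = 2.80 g CO₂ ÷ 44.009 g/mol = 0.06362 mol
mol H = 2 × 0.763 g H₂O ÷ 18.015 g/mol = 0.08471 mol
C and H together account for 0.8496 g — essentially the entire 0.849 g sample — so the compound contains no oxygen.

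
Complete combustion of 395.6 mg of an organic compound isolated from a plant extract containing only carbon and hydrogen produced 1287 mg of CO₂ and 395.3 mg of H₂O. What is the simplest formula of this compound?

mol C = 1.287 g CO₂ ÷ 44.009 g/mol = 0.029244 mol
mol H = 2 × 0.3953 g H₂O ÷ 18.015 g/mol = 0.043886 mol
Divide by the smallest (0.029244 mol): C 1.000, H 1.501
Multiplying each by 2 gives whole numbers: C 2.00, H 3.00

C2H3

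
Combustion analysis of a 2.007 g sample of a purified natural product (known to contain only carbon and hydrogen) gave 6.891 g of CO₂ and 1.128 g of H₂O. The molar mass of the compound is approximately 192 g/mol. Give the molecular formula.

mol C = 6.891 g CO₂ ÷ 44.009 g/mol = 0.15658 mol
mol H = 2 × 1.128 g H₂O ÷ 18.015 g/mol = 0.12523 mol
Divide by the smallest (0.12523 mol): C 1.250, H 1.000
Multiplying each by 4 gives whole numbers: C 5.00, H 4.00
Empirical formula: C5H4
Empirical-formula mass = 64.09 g/mol; 192 ÷ 64.09 ≈ 3, so the molecular formula is C15H12.

C15H12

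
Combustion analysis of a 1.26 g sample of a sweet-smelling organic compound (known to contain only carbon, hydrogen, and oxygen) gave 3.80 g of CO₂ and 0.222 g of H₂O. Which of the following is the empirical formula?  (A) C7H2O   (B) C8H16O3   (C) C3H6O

mol C = 3.80 g CO₂ ÷ 44.009 g/mol = 0.08635 mol
mol H = 2 × 0.222 g H₂O ÷ 18.015 g/mol = 0.02465 mol
mass O = 1.26 − (1.037 + 0.02484) = 0.1981 g → mol O = 0.1981 ÷ 15.999 = 0.01238 mol
Divide by the smallest (0.01238 mol): C 6.975, H 1.991, O 1.000

(A) C7H2O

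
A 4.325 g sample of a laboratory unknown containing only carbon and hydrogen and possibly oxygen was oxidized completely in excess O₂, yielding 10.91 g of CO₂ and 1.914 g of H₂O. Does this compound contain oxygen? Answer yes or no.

yes

mol C = 10.91 g CO₂ ÷ 44.009 g/mol = 0.24790 mol
mol H = 2 × 1.914 g H₂O ÷ 18.015 g/mol = 0.21249 mol
C and H account for only 3.1918 g of the 4.325 g sample; the remaining 1.1332 g must be oxygen.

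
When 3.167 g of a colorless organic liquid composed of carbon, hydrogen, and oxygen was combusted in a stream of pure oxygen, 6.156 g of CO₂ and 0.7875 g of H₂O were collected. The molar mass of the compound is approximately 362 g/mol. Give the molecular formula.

mol C = 6.156 g CO₂ ÷ 44.009 g/mol = 0.13988 mol
mol H = 2 × 0.7875 g H₂O ÷ 18.015 g/mol = 0.087427 mol
mass O = 3.167 − (1.6801 + 0.088127) = 1.3988 g → mol O = 1.3988 ÷ 15.999 = 0.087429 mol
Divide by the smallest (0.087427 mol): C 1.600, H 1.000, O 1.000
Multiplying each by 5 gives whole numbers: C 8.00, H 5.00, O 5.00
Empirical formula: C8H5O5
Empirical-formula mass = 181.12 g/mol; 362 ÷ 181.12 ≈ 2, so the molecular formula is C16H10O10.

C16H10O10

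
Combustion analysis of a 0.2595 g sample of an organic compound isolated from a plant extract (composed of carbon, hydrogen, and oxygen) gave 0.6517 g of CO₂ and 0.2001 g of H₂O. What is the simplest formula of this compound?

C4H6O

mol C = 0.6517 g CO₂ ÷ 44.009 g/mol = 0.014808 mol
mol H = 2 × 0.2001 g H₂O ÷ 18.015 g/mol = 0.022215 mol
mass O = 0.2595 − (0.17786 + 0.022393) = 0.059245 g → mol O = 0.059245 ÷ 15.999 = 0.0037030 mol
Divide by the smallest (0.0037030 mol): C 3.999, H 5.999, O 1.000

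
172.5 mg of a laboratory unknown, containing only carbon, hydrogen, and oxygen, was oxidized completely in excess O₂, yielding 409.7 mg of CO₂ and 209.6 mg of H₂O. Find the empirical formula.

mol C = 0.4097 g CO₂ ÷ 44.009 g/mol = 0.0093095 mol
mol H = 2 × 0.2096 g H₂O ÷ 18.015 g/mol = 0.023269 mol
mass O = 0.1725 − (0.11182 + 0.023456) = 0.037228 g → mol O = 0.037228 ÷ 15.999 = 0.0023269 mol
Divide by the smallest (0.0023269 mol): C 4.001, H 10.000, O 1.000

C4H10O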